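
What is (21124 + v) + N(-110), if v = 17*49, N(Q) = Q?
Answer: 21847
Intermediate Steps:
v = 833
(21124 + v) + N(-110) = (21124 + 833) - 110 = 21957 - 110 = 21847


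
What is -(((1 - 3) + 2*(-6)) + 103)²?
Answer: -7921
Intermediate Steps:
-(((1 - 3) + 2*(-6)) + 103)² = -((-2 - 12) + 103)² = -(-14 + 103)² = -1*89² = -1*7921 = -7921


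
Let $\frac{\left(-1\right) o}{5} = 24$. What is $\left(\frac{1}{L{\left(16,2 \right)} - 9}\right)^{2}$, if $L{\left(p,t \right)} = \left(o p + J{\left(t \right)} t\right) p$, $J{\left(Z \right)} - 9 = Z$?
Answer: $\frac{1}{922762129} \approx 1.0837 \cdot 10^{-9}$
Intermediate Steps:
$o = -120$ ($o = \left(-5\right) 24 = -120$)
$J{\left(Z \right)} = 9 + Z$
$L{\left(p,t \right)} = p \left(- 120 p + t \left(9 + t\right)\right)$ ($L{\left(p,t \right)} = \left(- 120 p + \left(9 + t\right) t\right) p = \left(- 120 p + t \left(9 + t\right)\right) p = p \left(- 120 p + t \left(9 + t\right)\right)$)
$\left(\frac{1}{L{\left(16,2 \right)} - 9}\right)^{2} = \left(\frac{1}{\left(-1\right) 16 \left(120 \cdot 16 - 2 \left(9 + 2\right)\right) - 9}\right)^{2} = \left(\frac{1}{\left(-1\right) 16 \left(1920 - 2 \cdot 11\right) - 9}\right)^{2} = \left(\frac{1}{\left(-1\right) 16 \left(1920 - 22\right) - 9}\right)^{2} = \left(\frac{1}{\left(-1\right) 16 \cdot 1898 - 9}\right)^{2} = \left(\frac{1}{-30368 - 9}\right)^{2} = \left(\frac{1}{-30377}\right)^{2} = \left(- \frac{1}{30377}\right)^{2} = \frac{1}{922762129}$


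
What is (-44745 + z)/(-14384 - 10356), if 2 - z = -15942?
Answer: 28801/24740 ≈ 1.1641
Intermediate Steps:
z = 15944 (z = 2 - 1*(-15942) = 2 + 15942 = 15944)
(-44745 + z)/(-14384 - 10356) = (-44745 + 15944)/(-14384 - 10356) = -28801/(-24740) = -28801*(-1/24740) = 28801/24740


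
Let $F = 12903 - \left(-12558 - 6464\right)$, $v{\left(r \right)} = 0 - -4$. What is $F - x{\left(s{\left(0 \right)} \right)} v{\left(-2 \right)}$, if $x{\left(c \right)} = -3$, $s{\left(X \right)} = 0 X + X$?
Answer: $31937$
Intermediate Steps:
$s{\left(X \right)} = X$ ($s{\left(X \right)} = 0 + X = X$)
$v{\left(r \right)} = 4$ ($v{\left(r \right)} = 0 + 4 = 4$)
$F = 31925$ ($F = 12903 - -19022 = 12903 + 19022 = 31925$)
$F - x{\left(s{\left(0 \right)} \right)} v{\left(-2 \right)} = 31925 - \left(-3\right) 4 = 31925 - -12 = 31925 + 12 = 31937$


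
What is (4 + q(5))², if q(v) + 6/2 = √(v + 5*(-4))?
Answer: (1 + I*√15)² ≈ -14.0 + 7.746*I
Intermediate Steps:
q(v) = -3 + √(-20 + v) (q(v) = -3 + √(v + 5*(-4)) = -3 + √(v - 20) = -3 + √(-20 + v))
(4 + q(5))² = (4 + (-3 + √(-20 + 5)))² = (4 + (-3 + √(-15)))² = (4 + (-3 + I*√15))² = (1 + I*√15)²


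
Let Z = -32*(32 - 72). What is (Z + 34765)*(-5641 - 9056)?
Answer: -529753365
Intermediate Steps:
Z = 1280 (Z = -32*(-40) = 1280)
(Z + 34765)*(-5641 - 9056) = (1280 + 34765)*(-5641 - 9056) = 36045*(-14697) = -529753365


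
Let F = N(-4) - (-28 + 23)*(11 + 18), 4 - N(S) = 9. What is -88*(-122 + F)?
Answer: -1584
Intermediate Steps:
N(S) = -5 (N(S) = 4 - 1*9 = 4 - 9 = -5)
F = 140 (F = -5 - (-28 + 23)*(11 + 18) = -5 - (-5)*29 = -5 - 1*(-145) = -5 + 145 = 140)
-88*(-122 + F) = -88*(-122 + 140) = -88*18 = -1584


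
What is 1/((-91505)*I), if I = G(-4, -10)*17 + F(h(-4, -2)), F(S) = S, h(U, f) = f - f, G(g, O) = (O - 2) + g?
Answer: 1/24889360 ≈ 4.0178e-8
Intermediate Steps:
G(g, O) = -2 + O + g (G(g, O) = (-2 + O) + g = -2 + O + g)
h(U, f) = 0
I = -272 (I = (-2 - 10 - 4)*17 + 0 = -16*17 + 0 = -272 + 0 = -272)
1/((-91505)*I) = 1/(-91505*(-272)) = -1/91505*(-1/272) = 1/24889360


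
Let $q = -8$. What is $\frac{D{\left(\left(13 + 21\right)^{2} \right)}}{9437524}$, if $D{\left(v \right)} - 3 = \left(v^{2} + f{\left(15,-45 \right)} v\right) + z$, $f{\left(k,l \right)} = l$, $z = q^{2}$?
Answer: $\frac{1284383}{9437524} \approx 0.13609$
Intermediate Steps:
$z = 64$ ($z = \left(-8\right)^{2} = 64$)
$D{\left(v \right)} = 67 + v^{2} - 45 v$ ($D{\left(v \right)} = 3 + \left(\left(v^{2} - 45 v\right) + 64\right) = 3 + \left(64 + v^{2} - 45 v\right) = 67 + v^{2} - 45 v$)
$\frac{D{\left(\left(13 + 21\right)^{2} \right)}}{9437524} = \frac{67 + \left(\left(13 + 21\right)^{2}\right)^{2} - 45 \left(13 + 21\right)^{2}}{9437524} = \left(67 + \left(34^{2}\right)^{2} - 45 \cdot 34^{2}\right) \frac{1}{9437524} = \left(67 + 1156^{2} - 52020\right) \frac{1}{9437524} = \left(67 + 1336336 - 52020\right) \frac{1}{9437524} = 1284383 \cdot \frac{1}{9437524} = \frac{1284383}{9437524}$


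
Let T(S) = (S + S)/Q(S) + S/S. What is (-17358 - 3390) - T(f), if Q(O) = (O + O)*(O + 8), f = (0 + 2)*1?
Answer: -207491/10 ≈ -20749.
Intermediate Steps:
f = 2 (f = 2*1 = 2)
Q(O) = 2*O*(8 + O) (Q(O) = (2*O)*(8 + O) = 2*O*(8 + O))
T(S) = 1 + 1/(8 + S) (T(S) = (S + S)/((2*S*(8 + S))) + S/S = (2*S)*(1/(2*S*(8 + S))) + 1 = 1/(8 + S) + 1 = 1 + 1/(8 + S))
(-17358 - 3390) - T(f) = (-17358 - 3390) - (9 + 2)/(8 + 2) = -20748 - 11/10 = -207491/10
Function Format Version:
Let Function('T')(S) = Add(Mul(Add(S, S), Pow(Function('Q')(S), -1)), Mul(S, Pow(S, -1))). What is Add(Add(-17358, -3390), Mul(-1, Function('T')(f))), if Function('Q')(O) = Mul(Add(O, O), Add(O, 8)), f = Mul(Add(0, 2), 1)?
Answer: Rational(-207491, 10) ≈ -20749.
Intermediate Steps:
f = 2 (f = Mul(2, 1) = 2)
Function('Q')(O) = Mul(2, O, Add(8, O)) (Function('Q')(O) = Mul(Mul(2, O), Add(8, O)) = Mul(2, O, Add(8, O)))
Function('T')(S) = Add(1, Pow(Add(8, S), -1)) (Function('T')(S) = Add(Mul(Add(S, S), Pow(Mul(2, S, Add(8, S)), -1)), Mul(S, Pow(S, -1))) = Add(Mul(Mul(2, S), Mul(Rational(1, 2), Pow(S, -1), Pow(Add(8, S), -1))), 1) = Add(Pow(Add(8, S), -1), 1) = Add(1, Pow(Add(8, S), -1)))
Add(Add(-17358, -3390), Mul(-1, Function('T')(f))) = Add(Add(-17358, -3390), Mul(-1, Mul(Pow(Add(8, 2), -1), Add(9, 2)))) = Add(-20748, Mul(-1, Mul(Pow(10, -1), 11))) = Add(-20748, Mul(-1, Mul(Rational(1, 10), 11))) = Add(-20748, Mul(-1, Rational(11, 10))) = Add(-20748, Rational(-11, 10)) = Rational(-207491, 10)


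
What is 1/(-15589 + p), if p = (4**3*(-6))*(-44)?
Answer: 1/1307 ≈ 0.00076511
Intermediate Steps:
p = 16896 (p = (64*(-6))*(-44) = -384*(-44) = 16896)
1/(-15589 + p) = 1/(-15589 + 16896) = 1/1307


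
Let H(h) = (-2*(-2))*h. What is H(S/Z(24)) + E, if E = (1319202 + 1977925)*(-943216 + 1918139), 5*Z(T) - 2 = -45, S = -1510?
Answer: 138221132717703/43 ≈ 3.2144e+12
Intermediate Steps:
Z(T) = -43/5 (Z(T) = ⅖ + (⅕)*(-45) = ⅖ - 9 = -43/5)
E = 3214444946221 (E = 3297127*974923 = 3214444946221)
H(h) = 4*h
H(S/Z(24)) + E = 4*(-1510/(-43/5)) + 3214444946221 = 4*(-1510*(-5/43)) + 3214444946221 = 4*(7550/43) + 3214444946221 = 30200/43 + 3214444946221 = 138221132717703/43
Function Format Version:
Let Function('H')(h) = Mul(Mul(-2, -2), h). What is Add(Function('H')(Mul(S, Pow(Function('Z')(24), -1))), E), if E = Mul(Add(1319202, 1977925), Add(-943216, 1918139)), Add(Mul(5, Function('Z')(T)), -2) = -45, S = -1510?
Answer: Rational(138221132717703, 43) ≈ 3.2144e+12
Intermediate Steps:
Function('Z')(T) = Rational(-43, 5) (Function('Z')(T) = Add(Rational(2, 5), Mul(Rational(1, 5), -45)) = Add(Rational(2, 5), -9) = Rational(-43, 5))
E = 3214444946221 (E = Mul(3297127, 974923) = 3214444946221)
Function('H')(h) = Mul(4, h)
Add(Function('H')(Mul(S, Pow(Function('Z')(24), -1))), E) = Add(Mul(4, Mul(-1510, Pow(Rational(-43, 5), -1))), 3214444946221) = Add(Mul(4, Mul(-1510, Rational(-5, 43))), 3214444946221) = Add(Mul(4, Rational(7550, 43)), 3214444946221) = Add(Rational(30200, 43), 3214444946221) = Rational(138221132717703, 43)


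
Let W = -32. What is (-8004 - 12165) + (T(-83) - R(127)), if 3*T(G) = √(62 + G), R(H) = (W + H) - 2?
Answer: -20262 + I*√21/3 ≈ -20262.0 + 1.5275*I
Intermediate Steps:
R(H) = -34 + H (R(H) = (-32 + H) - 2 = -34 + H)
T(G) = √(62 + G)/3
(-8004 - 12165) + (T(-83) - R(127)) = (-8004 - 12165) + (√(62 - 83)/3 - (-34 + 127)) = -20169 + (√(-21)/3 - 1*93) = -20169 + ((I*√21)/3 - 93) = -20169 + (I*√21/3 - 93) = -20169 + (-93 + I*√21/3) = -20262 + I*√21/3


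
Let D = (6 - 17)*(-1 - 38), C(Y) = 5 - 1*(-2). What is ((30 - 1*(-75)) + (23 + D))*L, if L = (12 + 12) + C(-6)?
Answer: 17267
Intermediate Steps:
C(Y) = 7 (C(Y) = 5 + 2 = 7)
L = 31 (L = (12 + 12) + 7 = 24 + 7 = 31)
D = 429 (D = -11*(-39) = 429)
((30 - 1*(-75)) + (23 + D))*L = ((30 - 1*(-75)) + (23 + 429))*31 = ((30 + 75) + 452)*31 = (105 + 452)*31 = 557*31 = 17267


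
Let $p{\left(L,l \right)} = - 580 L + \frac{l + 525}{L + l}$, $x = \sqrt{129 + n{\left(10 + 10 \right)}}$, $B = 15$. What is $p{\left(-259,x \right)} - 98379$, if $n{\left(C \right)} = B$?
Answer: $\frac{12804190}{247} \approx 51839.0$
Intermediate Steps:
$n{\left(C \right)} = 15$
$x = 12$ ($x = \sqrt{129 + 15} = \sqrt{144} = 12$)
$p{\left(L,l \right)} = - 580 L + \frac{525 + l}{L + l}$
$p{\left(-259,x \right)} - 98379 = \frac{525 + 12 - 580 \left(-259\right)^{2} - \left(-150220\right) 12}{-259 + 12} - 98379 = \frac{525 + 12 - 38906980 + 1802640}{-247} - 98379 = - \frac{525 + 12 - 38906980 + 1802640}{247} - 98379 = \left(- \frac{1}{247}\right) \left(-37103803\right) - 98379 = \frac{37103803}{247} - 98379 = \frac{12804190}{247}$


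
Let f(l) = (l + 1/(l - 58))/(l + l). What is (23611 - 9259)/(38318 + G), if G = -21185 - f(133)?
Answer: 11012400/13145899 ≈ 0.83771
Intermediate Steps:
f(l) = (l + 1/(-58 + l))/(2*l) (f(l) = (l + 1/(-58 + l))/((2*l)) = (l + 1/(-58 + l))*(1/(2*l)) = (l + 1/(-58 + l))/(2*l))
G = -211325363/9975 (G = -21185 - (1 + 133² - 58*133)/(2*133*(-58 + 133)) = -21185 - (1 + 17689 - 7714)/(2*133*75) = -21185 - 9976/(2*133*75) = -21185 - 1*4988/9975 = -21185 - 4988/9975 = -211325363/9975 ≈ -21186.)
(23611 - 9259)/(38318 + G) = (23611 - 9259)/(38318 - 211325363/9975) = 14352/(170896687/9975) = 14352*(9975/170896687) = 11012400/13145899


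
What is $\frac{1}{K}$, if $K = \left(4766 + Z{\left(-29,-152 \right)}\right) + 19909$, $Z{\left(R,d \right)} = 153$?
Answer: $\frac{1}{24828} \approx 4.0277 \cdot 10^{-5}$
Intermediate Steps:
$K = 24828$ ($K = \left(4766 + 153\right) + 19909 = 4919 + 19909 = 24828$)
$\frac{1}{K} = \frac{1}{24828}$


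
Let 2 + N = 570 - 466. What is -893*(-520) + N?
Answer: 464462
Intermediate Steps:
N = 102 (N = -2 + (570 - 466) = -2 + 104 = 102)
-893*(-520) + N = -893*(-520) + 102 = 464360 + 102 = 464462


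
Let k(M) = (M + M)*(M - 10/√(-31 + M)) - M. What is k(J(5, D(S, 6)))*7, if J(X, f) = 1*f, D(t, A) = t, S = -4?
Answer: 252 - 16*I*√35 ≈ 252.0 - 94.657*I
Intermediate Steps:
J(X, f) = f
k(M) = -M + 2*M*(M - 10/√(-31 + M)) (k(M) = (2*M)*(M - 10/√(-31 + M)) - M = 2*M*(M - 10/√(-31 + M)) - M = -M + 2*M*(M - 10/√(-31 + M)))
k(J(5, D(S, 6)))*7 = (-1*(-4) + 2*(-4)² - 20*(-4)/√(-31 - 4))*7 = (4 + 2*16 - 20*(-4)/√(-35))*7 = (4 + 32 - 20*(-4)*(-I*√35/35))*7 = (4 + 32 - 16*I*√35/7)*7 = (36 - 16*I*√35/7)*7 = 252 - 16*I*√35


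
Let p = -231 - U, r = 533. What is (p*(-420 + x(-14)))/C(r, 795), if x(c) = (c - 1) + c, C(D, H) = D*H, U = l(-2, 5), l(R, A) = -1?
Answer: 20654/84747 ≈ 0.24371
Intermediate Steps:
U = -1
p = -230 (p = -231 - 1*(-1) = -231 + 1 = -230)
x(c) = -1 + 2*c (x(c) = (-1 + c) + c = -1 + 2*c)
(p*(-420 + x(-14)))/C(r, 795) = (-230*(-420 + (-1 + 2*(-14))))/((533*795)) = -230*(-420 + (-1 - 28))/423735 = -230*(-420 - 29)*(1/423735) = -230*(-449)*(1/423735) = 103270*(1/423735) = 20654/84747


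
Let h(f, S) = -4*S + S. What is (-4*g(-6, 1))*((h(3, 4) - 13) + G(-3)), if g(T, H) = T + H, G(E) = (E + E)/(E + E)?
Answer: -480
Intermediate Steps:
h(f, S) = -3*S
G(E) = 1 (G(E) = (2*E)/((2*E)) = (2*E)*(1/(2*E)) = 1)
g(T, H) = H + T
(-4*g(-6, 1))*((h(3, 4) - 13) + G(-3)) = (-4*(1 - 6))*((-3*4 - 13) + 1) = (-4*(-5))*((-12 - 13) + 1) = 20*(-25 + 1) = 20*(-24) = -480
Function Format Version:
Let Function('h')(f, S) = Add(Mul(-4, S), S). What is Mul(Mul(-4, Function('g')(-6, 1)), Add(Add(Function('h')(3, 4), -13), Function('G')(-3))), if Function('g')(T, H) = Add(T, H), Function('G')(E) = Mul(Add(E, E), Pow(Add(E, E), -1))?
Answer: -480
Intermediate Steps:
Function('h')(f, S) = Mul(-3, S)
Function('G')(E) = 1 (Function('G')(E) = Mul(Mul(2, E), Pow(Mul(2, E), -1)) = Mul(Mul(2, E), Mul(Rational(1, 2), Pow(E, -1))) = 1)
Function('g')(T, H) = Add(H, T)
Mul(Mul(-4, Function('g')(-6, 1)), Add(Add(Function('h')(3, 4), -13), Function('G')(-3))) = Mul(Mul(-4, Add(1, -6)), Add(Add(Mul(-3, 4), -13), 1)) = Mul(Mul(-4, -5), Add(Add(-12, -13), 1)) = Mul(20, Add(-25, 1)) = Mul(20, -24) = -480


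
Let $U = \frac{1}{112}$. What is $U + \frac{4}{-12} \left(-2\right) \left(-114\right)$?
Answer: $- \frac{8511}{112} \approx -75.991$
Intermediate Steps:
$U = \frac{1}{112} \approx 0.0089286$
$U + \frac{4}{-12} \left(-2\right) \left(-114\right) = \frac{1}{112} + \frac{4}{-12} \left(-2\right) \left(-114\right) = \frac{1}{112} + 4 \left(- \frac{1}{12}\right) \left(-2\right) \left(-114\right) = \frac{1}{112} + \left(- \frac{1}{3}\right) \left(-2\right) \left(-114\right) = \frac{1}{112} + \frac{2}{3} \left(-114\right) = \frac{1}{112} - 76 = - \frac{8511}{112}$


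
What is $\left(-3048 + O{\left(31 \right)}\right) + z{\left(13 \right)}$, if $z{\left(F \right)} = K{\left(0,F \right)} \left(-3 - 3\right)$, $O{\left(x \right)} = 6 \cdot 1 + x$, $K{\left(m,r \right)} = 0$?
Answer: $-3011$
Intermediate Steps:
$O{\left(x \right)} = 6 + x$
$z{\left(F \right)} = 0$ ($z{\left(F \right)} = 0 \left(-3 - 3\right) = 0 \left(-6\right) = 0$)
$\left(-3048 + O{\left(31 \right)}\right) + z{\left(13 \right)} = \left(-3048 + \left(6 + 31\right)\right) + 0 = \left(-3048 + 37\right) + 0 = -3011 + 0 = -3011$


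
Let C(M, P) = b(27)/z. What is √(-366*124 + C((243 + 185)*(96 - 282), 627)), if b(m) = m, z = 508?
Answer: I*√2927990715/254 ≈ 213.04*I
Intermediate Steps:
C(M, P) = 27/508
√(-366*124 + C((243 + 185)*(96 - 282), 627)) = √(-366*124 + 27/508) = √(-45384 + 27/508) = √(-23055045/508) = I*√2927990715/254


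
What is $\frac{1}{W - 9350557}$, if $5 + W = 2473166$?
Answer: $- \frac{1}{6877396} \approx -1.454 \cdot 10^{-7}$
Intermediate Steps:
$W = 2473161$ ($W = -5 + 2473166 = 2473161$)
$\frac{1}{W - 9350557} = \frac{1}{2473161 - 9350557} = \frac{1}{-6877396} = - \frac{1}{6877396}$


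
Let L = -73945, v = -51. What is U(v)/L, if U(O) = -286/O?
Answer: -286/3771195 ≈ -7.5838e-5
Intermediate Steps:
U(v)/L = -286/(-51)/(-73945) = -286*(-1/51)*(-1/73945) = (286/51)*(-1/73945) = -286/3771195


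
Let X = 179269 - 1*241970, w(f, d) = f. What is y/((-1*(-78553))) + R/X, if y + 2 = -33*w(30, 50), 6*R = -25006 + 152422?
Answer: -1730350900/4925351653 ≈ -0.35132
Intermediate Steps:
R = 21236 (R = (-25006 + 152422)/6 = (1/6)*127416 = 21236)
y = -992 (y = -2 - 33*30 = -2 - 990 = -992)
X = -62701 (X = 179269 - 241970 = -62701)
y/((-1*(-78553))) + R/X = -992/((-1*(-78553))) + 21236/(-62701) = -992/78553 + 21236*(-1/62701) = -992*1/78553 - 21236/62701 = -992/78553 - 21236/62701 = -1730350900/4925351653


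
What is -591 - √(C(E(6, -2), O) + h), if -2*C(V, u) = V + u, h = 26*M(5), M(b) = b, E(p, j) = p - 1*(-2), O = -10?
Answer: -591 - √131 ≈ -602.45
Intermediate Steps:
E(p, j) = 2 + p (E(p, j) = p + 2 = 2 + p)
h = 130 (h = 26*5 = 130)
C(V, u) = -V/2 - u/2 (C(V, u) = -(V + u)/2 = -V/2 - u/2)
-591 - √(C(E(6, -2), O) + h) = -591 - √((-(2 + 6)/2 - ½*(-10)) + 130) = -591 - √((-½*8 + 5) + 130) = -591 - √((-4 + 5) + 130) = -591 - √(1 + 130) = -591 - √131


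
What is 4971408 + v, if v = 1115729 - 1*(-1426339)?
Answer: 7513476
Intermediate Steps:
v = 2542068 (v = 1115729 + 1426339 = 2542068)
4971408 + v = 4971408 + 2542068 = 7513476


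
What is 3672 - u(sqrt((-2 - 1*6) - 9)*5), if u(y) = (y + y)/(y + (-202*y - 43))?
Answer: 31528380489/8586137 + 215*I*sqrt(17)/8586137 ≈ 3672.0 + 0.00010324*I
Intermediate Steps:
u(y) = 2*y/(-43 - 201*y) (u(y) = (2*y)/(y + (-43 - 202*y)) = (2*y)/(-43 - 201*y) = 2*y/(-43 - 201*y))
3672 - u(sqrt((-2 - 1*6) - 9)*5) = 3672 - (-2)*sqrt((-2 - 1*6) - 9)*5/(43 + 201*(sqrt((-2 - 1*6) - 9)*5)) = 3672 - (-2)*sqrt((-2 - 6) - 9)*5/(43 + 201*(sqrt((-2 - 6) - 9)*5)) = 3672 - (-2)*sqrt(-8 - 9)*5/(43 + 201*(sqrt(-8 - 9)*5)) = 3672 - (-2)*sqrt(-17)*5/(43 + 201*(sqrt(-17)*5)) = 3672 - (-2)*(I*sqrt(17))*5/(43 + 201*((I*sqrt(17))*5)) = 3672 - (-2)*5*I*sqrt(17)/(43 + 201*(5*I*sqrt(17))) = 3672 - (-2)*5*I*sqrt(17)/(43 + 1005*I*sqrt(17)) = 3672 - (-10)*I*sqrt(17)/(43 + 1005*I*sqrt(17)) = 3672 + 10*I*sqrt(17)/(43 + 1005*I*sqrt(17))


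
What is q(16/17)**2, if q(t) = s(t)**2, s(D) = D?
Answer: 65536/83521 ≈ 0.78467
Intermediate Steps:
q(t) = t**2
q(16/17)**2 = ((16/17)**2)**2 = (256/289)**2 = 65536/83521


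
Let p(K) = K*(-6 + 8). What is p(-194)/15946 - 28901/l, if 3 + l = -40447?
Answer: 222580373/322507850 ≈ 0.69016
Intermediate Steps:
l = -40450 (l = -3 - 40447 = -40450)
p(K) = 2*K (p(K) = K*2 = 2*K)
p(-194)/15946 - 28901/l = (2*(-194))/15946 - 28901/(-40450) = -388*1/15946 - 28901*(-1/40450) = -194/7973 + 28901/40450 = 222580373/322507850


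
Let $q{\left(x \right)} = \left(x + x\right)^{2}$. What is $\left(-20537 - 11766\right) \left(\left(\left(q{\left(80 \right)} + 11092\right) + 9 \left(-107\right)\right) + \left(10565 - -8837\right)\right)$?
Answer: $-1780896693$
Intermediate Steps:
$q{\left(x \right)} = 4 x^{2}$ ($q{\left(x \right)} = \left(2 x\right)^{2} = 4 x^{2}$)
$\left(-20537 - 11766\right) \left(\left(\left(q{\left(80 \right)} + 11092\right) + 9 \left(-107\right)\right) + \left(10565 - -8837\right)\right) = \left(-20537 - 11766\right) \left(\left(\left(4 \cdot 80^{2} + 11092\right) + 9 \left(-107\right)\right) + \left(10565 - -8837\right)\right) = - 32303 \left(\left(\left(4 \cdot 6400 + 11092\right) - 963\right) + \left(10565 + 8837\right)\right) = - 32303 \left(\left(\left(25600 + 11092\right) - 963\right) + 19402\right) = - 32303 \left(\left(36692 - 963\right) + 19402\right) = - 32303 \left(35729 + 19402\right) = \left(-32303\right) 55131 = -1780896693$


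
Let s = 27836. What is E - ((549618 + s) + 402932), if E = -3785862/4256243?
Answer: -4172764835660/4256243 ≈ -9.8039e+5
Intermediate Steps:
E = -3785862/4256243 (E = -3785862*1/4256243 = -3785862/4256243 ≈ -0.88948)
E - ((549618 + s) + 402932) = -3785862/4256243 - ((549618 + 27836) + 402932) = -3785862/4256243 - (577454 + 402932) = -3785862/4256243 - 1*980386 = -3785862/4256243 - 980386 = -4172764835660/4256243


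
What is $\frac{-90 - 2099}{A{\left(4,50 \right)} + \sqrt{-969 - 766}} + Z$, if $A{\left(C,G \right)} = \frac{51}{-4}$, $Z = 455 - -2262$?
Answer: $\frac{82937393}{30361} + \frac{35024 i \sqrt{1735}}{30361} \approx 2731.7 + 48.051 i$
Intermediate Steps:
$Z = 2717$ ($Z = 455 + 2262 = 2717$)
$A{\left(C,G \right)} = - \frac{51}{4}$ ($A{\left(C,G \right)} = 51 \left(- \frac{1}{4}\right) = - \frac{51}{4}$)
$\frac{-90 - 2099}{A{\left(4,50 \right)} + \sqrt{-969 - 766}} + Z = \frac{-90 - 2099}{- \frac{51}{4} + \sqrt{-969 - 766}} + 2717 = - \frac{2189}{- \frac{51}{4} + \sqrt{-1735}} + 2717 = - \frac{2189}{- \frac{51}{4} + i \sqrt{1735}} + 2717 = 2717 - \frac{2189}{- \frac{51}{4} + i \sqrt{1735}}$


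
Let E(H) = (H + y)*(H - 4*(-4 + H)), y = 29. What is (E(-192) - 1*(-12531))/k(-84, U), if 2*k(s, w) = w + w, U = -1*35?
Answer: 2399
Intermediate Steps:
U = -35
E(H) = (16 - 3*H)*(29 + H) (E(H) = (H + 29)*(H - 4*(-4 + H)) = (29 + H)*(H + (16 - 4*H)) = (29 + H)*(16 - 3*H) = (16 - 3*H)*(29 + H))
k(s, w) = w (k(s, w) = (w + w)/2 = (2*w)/2 = w)
(E(-192) - 1*(-12531))/k(-84, U) = ((464 - 71*(-192) - 3*(-192)²) - 1*(-12531))/(-35) = ((464 + 13632 - 3*36864) + 12531)*(-1/35) = ((464 + 13632 - 110592) + 12531)*(-1/35) = (-96496 + 12531)*(-1/35) = -83965*(-1/35) = 2399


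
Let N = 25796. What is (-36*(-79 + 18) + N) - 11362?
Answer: 16630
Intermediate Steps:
(-36*(-79 + 18) + N) - 11362 = (-36*(-79 + 18) + 25796) - 11362 = (-36*(-61) + 25796) - 11362 = (2196 + 25796) - 11362 = 27992 - 11362 = 16630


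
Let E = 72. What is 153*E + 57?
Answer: 11073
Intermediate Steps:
153*E + 57 = 153*72 + 57 = 11016 + 57 = 11073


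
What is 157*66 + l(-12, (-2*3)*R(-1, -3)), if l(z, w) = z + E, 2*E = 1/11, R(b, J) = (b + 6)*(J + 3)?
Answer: 227701/22 ≈ 10350.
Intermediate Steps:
R(b, J) = (3 + J)*(6 + b) (R(b, J) = (6 + b)*(3 + J) = (3 + J)*(6 + b))
E = 1/22 (E = (½)/11 = (½)*(1/11) = 1/22 ≈ 0.045455)
l(z, w) = 1/22 + z (l(z, w) = z + 1/22 = 1/22 + z)
157*66 + l(-12, (-2*3)*R(-1, -3)) = 157*66 + (1/22 - 12) = 10362 - 263/22 = 227701/22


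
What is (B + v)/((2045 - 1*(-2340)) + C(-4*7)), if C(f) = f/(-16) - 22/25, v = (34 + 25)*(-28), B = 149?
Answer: -150300/438587 ≈ -0.34269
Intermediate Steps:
v = -1652 (v = 59*(-28) = -1652)
C(f) = -22/25 - f/16 (C(f) = f*(-1/16) - 22*1/25 = -f/16 - 22/25 = -22/25 - f/16)
(B + v)/((2045 - 1*(-2340)) + C(-4*7)) = (149 - 1652)/((2045 - 1*(-2340)) + (-22/25 - (-1)*7/4)) = -1503/((2045 + 2340) + (-22/25 - 1/16*(-28))) = -1503/(4385 + (-22/25 + 7/4)) = -1503/(4385 + 87/100) = -1503/438587/100 = -1503*100/438587 = -150300/438587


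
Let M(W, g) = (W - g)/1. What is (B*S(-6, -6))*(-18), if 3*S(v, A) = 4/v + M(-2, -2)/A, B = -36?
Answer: -144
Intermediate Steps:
M(W, g) = W - g (M(W, g) = (W - g)*1 = W - g)
S(v, A) = 4/(3*v) (S(v, A) = (4/v + (-2 - 1*(-2))/A)/3 = (4/v + (-2 + 2)/A)/3 = (4/v + 0/A)/3 = (4/v + 0)/3 = (4/v)/3 = 4/(3*v))
(B*S(-6, -6))*(-18) = -48/(-6)*(-18) = -48*(-1)/6*(-18) = -36*(-2/9)*(-18) = 8*(-18) = -144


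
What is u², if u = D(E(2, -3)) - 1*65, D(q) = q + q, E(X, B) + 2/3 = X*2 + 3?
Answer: 24649/9 ≈ 2738.8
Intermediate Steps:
E(X, B) = 7/3 + 2*X (E(X, B) = -⅔ + (X*2 + 3) = -⅔ + (2*X + 3) = -⅔ + (3 + 2*X) = 7/3 + 2*X)
D(q) = 2*q
u = -157/3 (u = 2*(7/3 + 2*2) - 1*65 = 2*(7/3 + 4) - 65 = 2*(19/3) - 65 = 38/3 - 65 = -157/3 ≈ -52.333)
u² = (-157/3)² = 24649/9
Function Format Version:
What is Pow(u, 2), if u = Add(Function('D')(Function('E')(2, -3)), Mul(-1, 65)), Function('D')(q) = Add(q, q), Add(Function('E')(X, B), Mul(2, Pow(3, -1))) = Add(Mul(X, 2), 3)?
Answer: Rational(24649, 9) ≈ 2738.8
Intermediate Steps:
Function('E')(X, B) = Add(Rational(7, 3), Mul(2, X)) (Function('E')(X, B) = Add(Rational(-2, 3), Add(Mul(X, 2), 3)) = Add(Rational(-2, 3), Add(Mul(2, X), 3)) = Add(Rational(-2, 3), Add(3, Mul(2, X))) = Add(Rational(7, 3), Mul(2, X)))
Function('D')(q) = Mul(2, q)
u = Rational(-157, 3) (u = Add(Mul(2, Add(Rational(7, 3), Mul(2, 2))), Mul(-1, 65)) = Add(Mul(2, Add(Rational(7, 3), 4)), -65) = Add(Mul(2, Rational(19, 3)), -65) = Add(Rational(38, 3), -65) = Rational(-157, 3) ≈ -52.333)
Pow(u, 2) = Pow(Rational(-157, 3), 2) = Rational(24649, 9)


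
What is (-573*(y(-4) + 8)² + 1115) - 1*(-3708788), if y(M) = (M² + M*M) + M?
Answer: 2967295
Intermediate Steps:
y(M) = M + 2*M² (y(M) = (M² + M²) + M = 2*M² + M = M + 2*M²)
(-573*(y(-4) + 8)² + 1115) - 1*(-3708788) = (-573*(-4*(1 + 2*(-4)) + 8)² + 1115) - 1*(-3708788) = (-573*(-4*(1 - 8) + 8)² + 1115) + 3708788 = (-573*(-4*(-7) + 8)² + 1115) + 3708788 = (-573*(28 + 8)² + 1115) + 3708788 = (-573*36² + 1115) + 3708788 = (-573*1296 + 1115) + 3708788 = (-742608 + 1115) + 3708788 = -741493 + 3708788 = 2967295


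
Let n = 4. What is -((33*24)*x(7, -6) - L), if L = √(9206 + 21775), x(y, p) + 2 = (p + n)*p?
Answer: -7920 + √30981 ≈ -7744.0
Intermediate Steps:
x(y, p) = -2 + p*(4 + p) (x(y, p) = -2 + (p + 4)*p = -2 + (4 + p)*p = -2 + p*(4 + p))
L = √30981 ≈ 176.01
-((33*24)*x(7, -6) - L) = -((33*24)*(-2 + (-6)² + 4*(-6)) - √30981) = -(792*(-2 + 36 - 24) - √30981) = -(792*10 - √30981) = -(7920 - √30981) = -7920 + √30981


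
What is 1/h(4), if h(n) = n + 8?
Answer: 1/12 ≈ 0.083333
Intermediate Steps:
h(n) = 8 + n
1/h(4) = 1/(8 + 4) = 1/12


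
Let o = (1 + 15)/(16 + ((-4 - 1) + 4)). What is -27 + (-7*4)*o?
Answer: -853/15 ≈ -56.867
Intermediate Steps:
o = 16/15 (o = 16/(16 + (-5 + 4)) = 16/(16 - 1) = 16/15 ≈ 1.0667)
-27 + (-7*4)*o = -27 - 7*4*(16/15) = -27 - 28*16/15 = -27 - 448/15 = -853/15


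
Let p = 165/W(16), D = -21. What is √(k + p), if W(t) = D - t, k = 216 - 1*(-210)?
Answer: 3*√64121/37 ≈ 20.531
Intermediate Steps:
k = 426 (k = 216 + 210 = 426)
W(t) = -21 - t
p = -165/37 (p = 165/(-21 - 1*16) = 165/(-21 - 16) = 165/(-37) = 165*(-1/37) = -165/37 ≈ -4.4595)
√(k + p) = √(426 - 165/37) = √(15597/37) = 3*√64121/37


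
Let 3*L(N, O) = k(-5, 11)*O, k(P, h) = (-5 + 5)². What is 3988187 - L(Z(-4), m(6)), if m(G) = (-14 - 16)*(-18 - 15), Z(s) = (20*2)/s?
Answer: 3988187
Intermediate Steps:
k(P, h) = 0 (k(P, h) = 0² = 0)
Z(s) = 40/s
m(G) = 990 (m(G) = -30*(-33) = 990)
L(N, O) = 0 (L(N, O) = (0*O)/3 = (⅓)*0 = 0)
3988187 - L(Z(-4), m(6)) = 3988187 - 1*0 = 3988187 + 0 = 3988187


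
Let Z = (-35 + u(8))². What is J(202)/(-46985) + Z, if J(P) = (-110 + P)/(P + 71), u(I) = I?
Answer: 9350813653/12826905 ≈ 729.00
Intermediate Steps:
J(P) = (-110 + P)/(71 + P)
Z = 729 (Z = (-35 + 8)² = (-27)² = 729)
J(202)/(-46985) + Z = ((-110 + 202)/(71 + 202))/(-46985) + 729 = (92/273)*(-1/46985) + 729 = -92/12826905 + 729 = 9350813653/12826905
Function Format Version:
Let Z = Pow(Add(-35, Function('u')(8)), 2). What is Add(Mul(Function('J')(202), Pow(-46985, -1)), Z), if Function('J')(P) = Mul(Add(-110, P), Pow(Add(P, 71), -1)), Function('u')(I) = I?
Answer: Rational(9350813653, 12826905) ≈ 729.00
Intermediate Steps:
Function('J')(P) = Mul(Pow(Add(71, P), -1), Add(-110, P)) (Function('J')(P) = Mul(Add(-110, P), Pow(Add(71, P), -1)) = Mul(Pow(Add(71, P), -1), Add(-110, P)))
Z = 729 (Z = Pow(Add(-35, 8), 2) = Pow(-27, 2) = 729)
Add(Mul(Function('J')(202), Pow(-46985, -1)), Z) = Add(Mul(Mul(Pow(Add(71, 202), -1), Add(-110, 202)), Pow(-46985, -1)), 729) = Add(Mul(Mul(Pow(273, -1), 92), Rational(-1, 46985)), 729) = Add(Mul(Mul(Rational(1, 273), 92), Rational(-1, 46985)), 729) = Add(Mul(Rational(92, 273), Rational(-1, 46985)), 729) = Add(Rational(-92, 12826905), 729) = Rational(9350813653, 12826905)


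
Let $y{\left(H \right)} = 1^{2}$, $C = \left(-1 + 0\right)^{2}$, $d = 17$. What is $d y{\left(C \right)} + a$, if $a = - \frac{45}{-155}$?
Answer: $\frac{536}{31} \approx 17.29$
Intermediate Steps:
$C = 1$ ($C = \left(-1\right)^{2} = 1$)
$a = \frac{9}{31}$ ($a = \left(-45\right) \left(- \frac{1}{155}\right) = \frac{9}{31} \approx 0.29032$)
$y{\left(H \right)} = 1$
$d y{\left(C \right)} + a = 17 \cdot 1 + \frac{9}{31} = 17 + \frac{9}{31} = \frac{536}{31}$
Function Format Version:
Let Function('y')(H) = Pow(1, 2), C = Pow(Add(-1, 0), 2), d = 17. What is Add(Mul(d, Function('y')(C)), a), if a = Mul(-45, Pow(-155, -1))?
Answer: Rational(536, 31) ≈ 17.290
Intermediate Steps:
C = 1 (C = Pow(-1, 2) = 1)
a = Rational(9, 31) (a = Mul(-45, Rational(-1, 155)) = Rational(9, 31) ≈ 0.29032)
Function('y')(H) = 1
Add(Mul(d, Function('y')(C)), a) = Add(Mul(17, 1), Rational(9, 31)) = Add(17, Rational(9, 31)) = Rational(536, 31)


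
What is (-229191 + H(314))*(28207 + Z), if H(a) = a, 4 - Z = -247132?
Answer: -63019679811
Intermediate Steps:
Z = 247136 (Z = 4 - 1*(-247132) = 4 + 247132 = 247136)
(-229191 + H(314))*(28207 + Z) = (-229191 + 314)*(28207 + 247136) = -228877*275343 = -63019679811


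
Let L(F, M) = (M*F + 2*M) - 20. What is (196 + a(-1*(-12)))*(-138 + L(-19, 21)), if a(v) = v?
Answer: -107120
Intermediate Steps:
L(F, M) = -20 + 2*M + F*M (L(F, M) = (F*M + 2*M) - 20 = (2*M + F*M) - 20 = -20 + 2*M + F*M)
(196 + a(-1*(-12)))*(-138 + L(-19, 21)) = (196 - 1*(-12))*(-138 + (-20 + 2*21 - 19*21)) = (196 + 12)*(-138 + (-20 + 42 - 399)) = 208*(-138 - 377) = 208*(-515) = -107120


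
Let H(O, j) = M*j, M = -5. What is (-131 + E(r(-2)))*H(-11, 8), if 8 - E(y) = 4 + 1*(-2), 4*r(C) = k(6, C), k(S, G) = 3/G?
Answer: 5000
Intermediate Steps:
r(C) = 3/(4*C) (r(C) = (3/C)/4 = 3/(4*C))
H(O, j) = -5*j
E(y) = 6 (E(y) = 8 - (4 + 1*(-2)) = 8 - (4 - 2) = 8 - 1*2 = 8 - 2 = 6)
(-131 + E(r(-2)))*H(-11, 8) = (-131 + 6)*(-5*8) = -125*(-40) = 5000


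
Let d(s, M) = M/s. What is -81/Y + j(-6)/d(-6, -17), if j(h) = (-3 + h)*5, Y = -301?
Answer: -79893/5117 ≈ -15.613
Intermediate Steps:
j(h) = -15 + 5*h
-81/Y + j(-6)/d(-6, -17) = -81/(-301) + (-15 + 5*(-6))/((-17/(-6))) = -81*(-1/301) + (-15 - 30)/((-17*(-⅙))) = 81/301 - 45/17/6 = 81/301 - 45*6/17 = 81/301 - 270/17 = -79893/5117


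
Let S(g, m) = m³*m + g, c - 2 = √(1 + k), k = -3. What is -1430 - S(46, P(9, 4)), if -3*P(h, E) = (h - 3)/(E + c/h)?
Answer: 72*(-1123318*√2 + 10597901*I)/(-516953*I + 54796*√2) ≈ -1476.0 + 0.007443*I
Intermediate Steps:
c = 2 + I*√2 (c = 2 + √(1 - 3) = 2 + √(-2) = 2 + I*√2 ≈ 2.0 + 1.4142*I)
P(h, E) = -(-3 + h)/(3*(E + (2 + I*√2)/h)) (P(h, E) = -(h - 3)/(3*(E + (2 + I*√2)/h)) = -(-3 + h)/(3*(E + (2 + I*√2)/h)))
S(g, m) = g + m⁴ (S(g, m) = m⁴ + g = g + m⁴)
-1430 - S(46, P(9, 4)) = -1430 - (46 + ((⅓)*9*(3 - 1*9)/(2 + I*√2 + 4*9))⁴) = -1430 - (46 + ((⅓)*9*(3 - 9)/(2 + I*√2 + 36))⁴) = -1430 - (46 + ((⅓)*9*(-6)/(38 + I*√2))⁴) = -1430 - (46 + (-18/(38 + I*√2))⁴) = -1430 - (46 + 104976/(38 + I*√2)⁴) = -1430 + (-46 - 104976/(38 + I*√2)⁴) = -1476 - 104976/(38 + I*√2)⁴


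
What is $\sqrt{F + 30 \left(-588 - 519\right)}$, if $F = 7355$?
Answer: $i \sqrt{25855} \approx 160.79 i$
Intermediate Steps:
$\sqrt{F + 30 \left(-588 - 519\right)} = \sqrt{7355 + 30 \left(-588 - 519\right)} = \sqrt{7355 + 30 \left(-1107\right)} = \sqrt{7355 - 33210} = \sqrt{-25855} = i \sqrt{25855}$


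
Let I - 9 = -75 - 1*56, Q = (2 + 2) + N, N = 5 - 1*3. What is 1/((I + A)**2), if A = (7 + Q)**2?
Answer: 1/2209 ≈ 0.00045269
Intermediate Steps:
N = 2 (N = 5 - 3 = 2)
Q = 6 (Q = (2 + 2) + 2 = 4 + 2 = 6)
A = 169 (A = (7 + 6)**2 = 13**2 = 169)
I = -122 (I = 9 + (-75 - 1*56) = 9 + (-75 - 56) = 9 - 131 = -122)
1/((I + A)**2) = 1/((-122 + 169)**2) = 1/(47**2) = 1/2209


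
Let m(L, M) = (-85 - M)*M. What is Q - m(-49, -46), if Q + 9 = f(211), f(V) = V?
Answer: -1592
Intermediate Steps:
m(L, M) = M*(-85 - M)
Q = 202 (Q = -9 + 211 = 202)
Q - m(-49, -46) = 202 - (-1)*(-46)*(85 - 46) = 202 - (-1)*(-46)*39 = 202 - 1*1794 = 202 - 1794 = -1592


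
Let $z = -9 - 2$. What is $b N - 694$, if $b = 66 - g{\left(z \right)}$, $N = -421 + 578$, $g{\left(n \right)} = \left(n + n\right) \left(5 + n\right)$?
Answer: $-11056$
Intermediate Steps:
$z = -11$
$g{\left(n \right)} = 2 n \left(5 + n\right)$
$N = 157$
$b = -66$ ($b = 66 - 2 \left(-11\right) \left(5 - 11\right) = 66 - 2 \left(-11\right) \left(-6\right) = 66 - 132 = -66$)
$b N - 694 = \left(-66\right) 157 - 694 = -10362 - 694 = -11056$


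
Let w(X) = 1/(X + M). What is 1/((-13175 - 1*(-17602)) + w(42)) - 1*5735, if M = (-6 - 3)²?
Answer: -3122833547/544522 ≈ -5735.0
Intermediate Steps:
M = 81 (M = (-9)² = 81)
w(X) = 1/(81 + X) (w(X) = 1/(X + 81) = 1/(81 + X))
1/((-13175 - 1*(-17602)) + w(42)) - 1*5735 = 1/((-13175 - 1*(-17602)) + 1/(81 + 42)) - 1*5735 = 1/((-13175 + 17602) + 1/123) - 5735 = 1/(4427 + 1/123) - 5735 = 1/(544522/123) - 5735 = 123/544522 - 5735 = -3122833547/544522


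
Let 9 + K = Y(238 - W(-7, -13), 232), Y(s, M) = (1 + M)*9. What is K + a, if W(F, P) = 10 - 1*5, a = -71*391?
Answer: -25673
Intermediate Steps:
a = -27761 (a = -1*27761 = -27761)
W(F, P) = 5 (W(F, P) = 10 - 5 = 5)
Y(s, M) = 9 + 9*M
K = 2088 (K = -9 + (9 + 9*232) = -9 + (9 + 2088) = -9 + 2097 = 2088)
K + a = 2088 - 27761 = -25673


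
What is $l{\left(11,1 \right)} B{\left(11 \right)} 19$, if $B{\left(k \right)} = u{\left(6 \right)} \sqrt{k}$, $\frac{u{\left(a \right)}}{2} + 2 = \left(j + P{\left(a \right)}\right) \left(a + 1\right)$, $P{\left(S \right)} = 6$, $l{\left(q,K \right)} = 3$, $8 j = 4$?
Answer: $4959 \sqrt{11} \approx 16447.0$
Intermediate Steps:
$j = \frac{1}{2}$ ($j = \frac{1}{8} \cdot 4 = \frac{1}{2} \approx 0.5$)
$u{\left(a \right)} = 9 + 13 a$ ($u{\left(a \right)} = -4 + 2 \left(\frac{1}{2} + 6\right) \left(a + 1\right) = -4 + 2 \frac{13 \left(1 + a\right)}{2} = -4 + 2 \left(\frac{13}{2} + \frac{13 a}{2}\right) = -4 + \left(13 + 13 a\right) = 9 + 13 a$)
$B{\left(k \right)} = 87 \sqrt{k}$ ($B{\left(k \right)} = \left(9 + 13 \cdot 6\right) \sqrt{k} = \left(9 + 78\right) \sqrt{k} = 87 \sqrt{k}$)
$l{\left(11,1 \right)} B{\left(11 \right)} 19 = 3 \cdot 87 \sqrt{11} \cdot 19 = 261 \sqrt{11} \cdot 19 = 4959 \sqrt{11}$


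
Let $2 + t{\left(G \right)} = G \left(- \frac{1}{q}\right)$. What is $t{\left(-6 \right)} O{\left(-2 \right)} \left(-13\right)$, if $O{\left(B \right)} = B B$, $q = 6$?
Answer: $52$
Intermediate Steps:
$O{\left(B \right)} = B^{2}$
$t{\left(G \right)} = -2 - \frac{G}{6}$ ($t{\left(G \right)} = -2 + G \left(- \frac{1}{6}\right) = -2 - \frac{G}{6}$)
$t{\left(-6 \right)} O{\left(-2 \right)} \left(-13\right) = \left(-2 - -1\right) \left(-2\right)^{2} \left(-13\right) = \left(-2 + 1\right) 4 \left(-13\right) = \left(-1\right) 4 \left(-13\right) = \left(-4\right) \left(-13\right) = 52$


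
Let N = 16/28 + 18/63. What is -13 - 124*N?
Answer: -835/7 ≈ -119.29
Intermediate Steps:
N = 6/7 (N = 16*(1/28) + 18*(1/63) = 4/7 + 2/7 = 6/7 ≈ 0.85714)
-13 - 124*N = -13 - 124*6/7 = -13 - 744/7 = -835/7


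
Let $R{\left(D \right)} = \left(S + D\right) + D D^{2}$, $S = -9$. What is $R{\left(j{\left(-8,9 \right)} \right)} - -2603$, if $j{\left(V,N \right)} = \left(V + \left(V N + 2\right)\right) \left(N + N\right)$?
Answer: $-2767586074$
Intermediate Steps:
$j{\left(V,N \right)} = 2 N \left(2 + V + N V\right)$ ($j{\left(V,N \right)} = \left(V + \left(N V + 2\right)\right) 2 N = \left(V + \left(2 + N V\right)\right) 2 N = \left(2 + V + N V\right) 2 N = 2 N \left(2 + V + N V\right)$)
$R{\left(D \right)} = -9 + D + D^{3}$ ($R{\left(D \right)} = \left(-9 + D\right) + D D^{2} = \left(-9 + D\right) + D^{3} = -9 + D + D^{3}$)
$R{\left(j{\left(-8,9 \right)} \right)} - -2603 = \left(-9 + 2 \cdot 9 \left(2 - 8 + 9 \left(-8\right)\right) + \left(2 \cdot 9 \left(2 - 8 + 9 \left(-8\right)\right)\right)^{3}\right) - -2603 = \left(-9 + 2 \cdot 9 \left(2 - 8 - 72\right) + \left(2 \cdot 9 \left(2 - 8 - 72\right)\right)^{3}\right) + 2603 = \left(-9 + 2 \cdot 9 \left(-78\right) + \left(2 \cdot 9 \left(-78\right)\right)^{3}\right) + 2603 = \left(-9 - 1404 + \left(-1404\right)^{3}\right) + 2603 = \left(-9 - 1404 - 2767587264\right) + 2603 = -2767588677 + 2603 = -2767586074$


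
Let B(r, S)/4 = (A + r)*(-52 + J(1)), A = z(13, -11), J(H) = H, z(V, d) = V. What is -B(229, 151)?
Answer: 49368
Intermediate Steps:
A = 13
B(r, S) = -2652 - 204*r (B(r, S) = 4*((13 + r)*(-52 + 1)) = 4*((13 + r)*(-51)) = 4*(-663 - 51*r) = -2652 - 204*r)
-B(229, 151) = -(-2652 - 204*229) = -(-2652 - 46716) = -1*(-49368) = 49368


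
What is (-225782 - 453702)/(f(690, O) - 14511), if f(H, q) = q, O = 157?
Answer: 339742/7177 ≈ 47.338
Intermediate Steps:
(-225782 - 453702)/(f(690, O) - 14511) = (-225782 - 453702)/(157 - 14511) = -679484/(-14354) = -679484*(-1/14354) = 339742/7177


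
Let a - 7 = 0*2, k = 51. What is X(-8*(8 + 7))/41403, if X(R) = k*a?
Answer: 119/13801 ≈ 0.0086226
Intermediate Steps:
a = 7 (a = 7 + 0*2 = 7 + 0 = 7)
X(R) = 357 (X(R) = 51*7 = 357)
X(-8*(8 + 7))/41403 = 357/41403 = 357*(1/41403) = 119/13801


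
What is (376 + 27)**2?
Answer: 162409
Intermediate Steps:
(376 + 27)**2 = 403**2 = 162409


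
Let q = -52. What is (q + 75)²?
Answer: 529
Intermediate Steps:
(q + 75)² = (-52 + 75)² = 23² = 529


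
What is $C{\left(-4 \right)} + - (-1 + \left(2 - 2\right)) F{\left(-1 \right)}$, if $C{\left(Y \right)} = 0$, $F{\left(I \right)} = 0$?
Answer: $0$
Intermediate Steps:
$C{\left(-4 \right)} + - (-1 + \left(2 - 2\right)) F{\left(-1 \right)} = 0 + - (-1 + \left(2 - 2\right)) 0 = 0 + - (-1 + 0) 0 = 0 + \left(-1\right) \left(-1\right) 0 = 0 + 1 \cdot 0 = 0 + 0 = 0$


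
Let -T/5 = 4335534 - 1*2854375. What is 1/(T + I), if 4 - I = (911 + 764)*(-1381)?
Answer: -1/5092616 ≈ -1.9636e-7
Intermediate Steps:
T = -7405795 (T = -5*(4335534 - 1*2854375) = -5*(4335534 - 2854375) = -5*1481159 = -7405795)
I = 2313179 (I = 4 - (911 + 764)*(-1381) = 4 - 1675*(-1381) = 4 - 1*(-2313175) = 4 + 2313175 = 2313179)
1/(T + I) = 1/(-7405795 + 2313179) = 1/(-5092616) = -1/5092616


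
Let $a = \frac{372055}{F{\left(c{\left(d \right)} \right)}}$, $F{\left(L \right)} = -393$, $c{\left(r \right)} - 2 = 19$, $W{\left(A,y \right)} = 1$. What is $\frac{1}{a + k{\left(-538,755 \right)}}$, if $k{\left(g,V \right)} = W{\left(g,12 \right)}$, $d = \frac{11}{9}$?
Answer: $- \frac{393}{371662} \approx -0.0010574$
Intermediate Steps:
$d = \frac{11}{9}$ ($d = 11 \cdot \frac{1}{9} = \frac{11}{9} \approx 1.2222$)
$c{\left(r \right)} = 21$ ($c{\left(r \right)} = 2 + 19 = 21$)
$k{\left(g,V \right)} = 1$
$a = - \frac{372055}{393}$ ($a = \frac{372055}{-393} = 372055 \left(- \frac{1}{393}\right) = - \frac{372055}{393} \approx -946.71$)
$\frac{1}{a + k{\left(-538,755 \right)}} = \frac{1}{- \frac{372055}{393} + 1} = \frac{1}{- \frac{371662}{393}} = - \frac{393}{371662}$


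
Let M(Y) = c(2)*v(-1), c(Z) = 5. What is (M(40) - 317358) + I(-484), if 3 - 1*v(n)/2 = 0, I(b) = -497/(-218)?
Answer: -69177007/218 ≈ -3.1733e+5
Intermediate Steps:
I(b) = 497/218 (I(b) = -497*(-1/218) = 497/218)
v(n) = 6 (v(n) = 6 - 2*0 = 6 + 0 = 6)
M(Y) = 30 (M(Y) = 5*6 = 30)
(M(40) - 317358) + I(-484) = (30 - 317358) + 497/218 = -317328 + 497/218 = -69177007/218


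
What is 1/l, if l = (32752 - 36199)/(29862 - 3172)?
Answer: -26690/3447 ≈ -7.7430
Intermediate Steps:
l = -3447/26690 ≈ -0.12915
1/l = 1/(-3447/26690) = -26690/3447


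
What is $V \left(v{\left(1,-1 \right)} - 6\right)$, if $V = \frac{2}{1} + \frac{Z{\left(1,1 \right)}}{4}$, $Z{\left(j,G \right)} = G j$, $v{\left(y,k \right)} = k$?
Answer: $- \frac{63}{4} \approx -15.75$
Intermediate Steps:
$V = \frac{9}{4}$ ($V = \frac{2}{1} + \frac{1 \cdot 1}{4} = 2 \cdot 1 + 1 \cdot \frac{1}{4} = 2 + \frac{1}{4} = \frac{9}{4} \approx 2.25$)
$V \left(v{\left(1,-1 \right)} - 6\right) = \frac{9 \left(-1 - 6\right)}{4} = \frac{9}{4} \left(-7\right) = - \frac{63}{4}$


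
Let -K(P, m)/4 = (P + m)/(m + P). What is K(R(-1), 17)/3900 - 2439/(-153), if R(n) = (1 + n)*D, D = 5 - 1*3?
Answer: 264208/16575 ≈ 15.940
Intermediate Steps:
D = 2 (D = 5 - 3 = 2)
R(n) = 2 + 2*n (R(n) = (1 + n)*2 = 2 + 2*n)
K(P, m) = -4 (K(P, m) = -4*(P + m)/(m + P) = -4*(P + m)/(P + m) = -4*1 = -4)
K(R(-1), 17)/3900 - 2439/(-153) = -4/3900 - 2439/(-153) = -4*1/3900 - 2439*(-1/153) = -1/975 + 271/17 = 264208/16575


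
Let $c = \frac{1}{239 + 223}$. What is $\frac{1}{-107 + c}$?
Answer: $- \frac{462}{49433} \approx -0.009346$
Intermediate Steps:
$c = \frac{1}{462} \approx 0.0021645$
$\frac{1}{-107 + c} = \frac{1}{-107 + \frac{1}{462}} = \frac{1}{- \frac{49433}{462}} = - \frac{462}{49433}$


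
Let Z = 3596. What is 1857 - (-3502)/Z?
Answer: 3340637/1798 ≈ 1858.0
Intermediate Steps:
1857 - (-3502)/Z = 1857 - (-3502)/3596 = 1857 - 1*(-1751/1798) = 1857 + 1751/1798 = 3340637/1798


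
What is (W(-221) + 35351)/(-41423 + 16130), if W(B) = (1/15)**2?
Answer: -7953976/5690925 ≈ -1.3977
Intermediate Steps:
W(B) = 1/225 (W(B) = (1/15)**2 = 1/225)
(W(-221) + 35351)/(-41423 + 16130) = (1/225 + 35351)/(-41423 + 16130) = (7953976/225)/(-25293) = (7953976/225)*(-1/25293) = -7953976/5690925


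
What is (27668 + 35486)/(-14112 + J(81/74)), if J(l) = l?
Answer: -4673396/1044207 ≈ -4.4755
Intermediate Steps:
(27668 + 35486)/(-14112 + J(81/74)) = (27668 + 35486)/(-14112 + 81/74) = 63154/(-14112 + 81*(1/74)) = 63154/(-14112 + 81/74) = 63154/(-1044207/74) = 63154*(-74/1044207) = -4673396/1044207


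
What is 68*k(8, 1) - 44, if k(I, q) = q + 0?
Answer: 24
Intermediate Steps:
k(I, q) = q
68*k(8, 1) - 44 = 68*1 - 44 = 68 - 44 = 24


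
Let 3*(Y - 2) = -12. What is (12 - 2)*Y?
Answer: -20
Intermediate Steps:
Y = -2 (Y = 2 + (⅓)*(-12) = 2 - 4 = -2)
(12 - 2)*Y = (12 - 2)*(-2) = 10*(-2) = -20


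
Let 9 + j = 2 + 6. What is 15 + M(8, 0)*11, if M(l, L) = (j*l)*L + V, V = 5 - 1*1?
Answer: 59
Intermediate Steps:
V = 4 (V = 5 - 1 = 4)
j = -1 (j = -9 + (2 + 6) = -9 + 8 = -1)
M(l, L) = 4 - L*l (M(l, L) = (-l)*L + 4 = -L*l + 4 = 4 - L*l)
15 + M(8, 0)*11 = 15 + (4 - 1*0*8)*11 = 15 + (4 + 0)*11 = 15 + 4*11 = 15 + 44 = 59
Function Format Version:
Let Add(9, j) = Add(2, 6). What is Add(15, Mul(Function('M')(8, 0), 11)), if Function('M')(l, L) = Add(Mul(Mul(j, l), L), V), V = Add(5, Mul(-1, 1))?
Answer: 59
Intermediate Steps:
V = 4 (V = Add(5, -1) = 4)
j = -1 (j = Add(-9, Add(2, 6)) = Add(-9, 8) = -1)
Function('M')(l, L) = Add(4, Mul(-1, L, l)) (Function('M')(l, L) = Add(Mul(Mul(-1, l), L), 4) = Add(Mul(-1, L, l), 4) = Add(4, Mul(-1, L, l)))
Add(15, Mul(Function('M')(8, 0), 11)) = Add(15, Mul(Add(4, Mul(-1, 0, 8)), 11)) = Add(15, Mul(Add(4, 0), 11)) = Add(15, Mul(4, 11)) = Add(15, 44) = 59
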